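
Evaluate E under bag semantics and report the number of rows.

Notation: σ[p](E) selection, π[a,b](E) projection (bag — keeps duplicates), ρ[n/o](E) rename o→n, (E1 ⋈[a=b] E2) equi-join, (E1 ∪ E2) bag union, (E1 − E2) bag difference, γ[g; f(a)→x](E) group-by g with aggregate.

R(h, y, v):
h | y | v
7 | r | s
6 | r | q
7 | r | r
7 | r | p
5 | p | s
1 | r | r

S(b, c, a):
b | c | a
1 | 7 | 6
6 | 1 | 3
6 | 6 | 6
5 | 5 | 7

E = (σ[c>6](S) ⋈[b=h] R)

Per-node cardinality:
  S → 4
  σ[c>6](S) → 1
  R → 6
  (σ[c>6](S) ⋈[b=h] R) → 1

|E| = 1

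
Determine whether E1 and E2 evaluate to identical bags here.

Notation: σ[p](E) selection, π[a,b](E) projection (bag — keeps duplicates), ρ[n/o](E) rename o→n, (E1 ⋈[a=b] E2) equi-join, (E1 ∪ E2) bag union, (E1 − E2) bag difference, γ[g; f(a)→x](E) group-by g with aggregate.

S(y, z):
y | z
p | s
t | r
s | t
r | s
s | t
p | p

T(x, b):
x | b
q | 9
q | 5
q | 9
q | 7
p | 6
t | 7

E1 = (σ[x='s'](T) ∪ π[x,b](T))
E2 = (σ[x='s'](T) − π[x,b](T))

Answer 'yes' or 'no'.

E1 stepwise |·|:
  T → 6
  σ[x='s'](T) → 0
  T → 6
  π[x,b](T) → 6
  (σ[x='s'](T) ∪ π[x,b](T)) → 6
E2 stepwise |·|:
  T → 6
  σ[x='s'](T) → 0
  T → 6
  π[x,b](T) → 6
  (σ[x='s'](T) − π[x,b](T)) → 0

E1 result:
x | b
p | 6
q | 5
q | 7
q | 9
q | 9
t | 7
E2 result:
x | b
(0 rows)
Witness: ('q', 5) appears 1× in E1 but 0× in E2.

no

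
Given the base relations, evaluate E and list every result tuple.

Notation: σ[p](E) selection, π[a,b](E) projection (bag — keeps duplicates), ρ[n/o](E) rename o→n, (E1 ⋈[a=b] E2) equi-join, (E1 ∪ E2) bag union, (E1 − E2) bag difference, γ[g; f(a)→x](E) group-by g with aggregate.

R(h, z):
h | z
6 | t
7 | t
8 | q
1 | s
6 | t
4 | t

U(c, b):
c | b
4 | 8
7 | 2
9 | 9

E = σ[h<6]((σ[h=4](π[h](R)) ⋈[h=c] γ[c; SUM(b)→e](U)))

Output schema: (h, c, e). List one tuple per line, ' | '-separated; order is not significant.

Stepwise |·|:
  R → 6
  π[h](R) → 6
  σ[h=4](π[h](R)) → 1
  U → 3
  γ[c; SUM(b)→e](U) → 3
  (σ[h=4](π[h](R)) ⋈[h=c] γ[c; SUM(b)→e](U)) → 1
  σ[h<6]((σ[h=4](π[h](R)) ⋈[h=c] γ[c; SUM(b)→e](U))) → 1

== RESULT ==
h | c | e
4 | 4 | 8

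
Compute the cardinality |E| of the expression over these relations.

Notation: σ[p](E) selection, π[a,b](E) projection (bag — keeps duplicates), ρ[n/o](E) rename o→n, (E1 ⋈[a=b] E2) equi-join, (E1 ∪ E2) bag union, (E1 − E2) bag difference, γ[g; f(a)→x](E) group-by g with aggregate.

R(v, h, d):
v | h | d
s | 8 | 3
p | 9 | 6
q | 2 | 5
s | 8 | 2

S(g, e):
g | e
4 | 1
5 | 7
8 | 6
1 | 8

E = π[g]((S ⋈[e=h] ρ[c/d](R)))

Row counts bottom-up:
  S → 4
  R → 4
  ρ[c/d](R) → 4
  (S ⋈[e=h] ρ[c/d](R)) → 2
  π[g]((S ⋈[e=h] ρ[c/d](R))) → 2

|E| = 2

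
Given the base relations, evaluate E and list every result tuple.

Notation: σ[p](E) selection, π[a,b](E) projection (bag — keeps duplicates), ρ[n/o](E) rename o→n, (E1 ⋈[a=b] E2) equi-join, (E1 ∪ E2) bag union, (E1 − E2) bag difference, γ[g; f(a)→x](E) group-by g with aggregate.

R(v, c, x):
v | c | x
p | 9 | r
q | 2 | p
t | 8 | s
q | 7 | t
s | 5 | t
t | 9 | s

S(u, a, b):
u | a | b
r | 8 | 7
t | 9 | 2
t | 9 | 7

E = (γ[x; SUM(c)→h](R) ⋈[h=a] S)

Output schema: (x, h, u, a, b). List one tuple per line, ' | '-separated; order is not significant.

Subexpression sizes:
  R → 6
  γ[x; SUM(c)→h](R) → 4
  S → 3
  (γ[x; SUM(c)→h](R) ⋈[h=a] S) → 2

== RESULT ==
x | h | u | a | b
r | 9 | t | 9 | 2
r | 9 | t | 9 | 7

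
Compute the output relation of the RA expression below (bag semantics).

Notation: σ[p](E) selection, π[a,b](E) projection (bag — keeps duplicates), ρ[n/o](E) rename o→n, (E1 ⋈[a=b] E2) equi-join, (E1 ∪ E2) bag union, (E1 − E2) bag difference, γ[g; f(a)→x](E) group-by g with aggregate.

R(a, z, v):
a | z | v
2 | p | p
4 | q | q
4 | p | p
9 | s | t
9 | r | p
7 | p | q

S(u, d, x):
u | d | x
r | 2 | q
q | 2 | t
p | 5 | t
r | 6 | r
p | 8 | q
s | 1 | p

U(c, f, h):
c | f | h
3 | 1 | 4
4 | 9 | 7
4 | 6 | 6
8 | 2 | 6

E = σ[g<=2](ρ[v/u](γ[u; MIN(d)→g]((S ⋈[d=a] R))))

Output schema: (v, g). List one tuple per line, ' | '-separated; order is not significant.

Per-node cardinality:
  S → 6
  R → 6
  (S ⋈[d=a] R) → 2
  γ[u; MIN(d)→g]((S ⋈[d=a] R)) → 2
  ρ[v/u](γ[u; MIN(d)→g]((S ⋈[d=a] R))) → 2
  σ[g<=2](ρ[v/u](γ[u; MIN(d)→g]((S ⋈[d=a] R)))) → 2

== RESULT ==
v | g
q | 2
r | 2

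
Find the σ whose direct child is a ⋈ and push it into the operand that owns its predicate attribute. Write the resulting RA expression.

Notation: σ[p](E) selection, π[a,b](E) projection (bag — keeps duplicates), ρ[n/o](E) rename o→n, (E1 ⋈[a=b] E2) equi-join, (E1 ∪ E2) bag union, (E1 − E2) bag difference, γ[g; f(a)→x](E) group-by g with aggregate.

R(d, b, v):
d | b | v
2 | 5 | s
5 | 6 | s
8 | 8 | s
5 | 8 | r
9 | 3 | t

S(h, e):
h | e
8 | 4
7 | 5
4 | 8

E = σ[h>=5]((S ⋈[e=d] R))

σ filters on h, owned by the left side.
E' = (σ[h>=5](S) ⋈[e=d] R)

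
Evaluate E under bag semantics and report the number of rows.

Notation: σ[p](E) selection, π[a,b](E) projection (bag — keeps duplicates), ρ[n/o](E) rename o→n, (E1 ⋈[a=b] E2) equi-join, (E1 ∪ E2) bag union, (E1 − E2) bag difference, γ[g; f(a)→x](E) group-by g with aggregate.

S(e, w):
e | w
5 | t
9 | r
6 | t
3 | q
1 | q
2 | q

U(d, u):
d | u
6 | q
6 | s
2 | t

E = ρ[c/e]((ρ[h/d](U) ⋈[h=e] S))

Subexpression sizes:
  U → 3
  ρ[h/d](U) → 3
  S → 6
  (ρ[h/d](U) ⋈[h=e] S) → 3
  ρ[c/e]((ρ[h/d](U) ⋈[h=e] S)) → 3

|E| = 3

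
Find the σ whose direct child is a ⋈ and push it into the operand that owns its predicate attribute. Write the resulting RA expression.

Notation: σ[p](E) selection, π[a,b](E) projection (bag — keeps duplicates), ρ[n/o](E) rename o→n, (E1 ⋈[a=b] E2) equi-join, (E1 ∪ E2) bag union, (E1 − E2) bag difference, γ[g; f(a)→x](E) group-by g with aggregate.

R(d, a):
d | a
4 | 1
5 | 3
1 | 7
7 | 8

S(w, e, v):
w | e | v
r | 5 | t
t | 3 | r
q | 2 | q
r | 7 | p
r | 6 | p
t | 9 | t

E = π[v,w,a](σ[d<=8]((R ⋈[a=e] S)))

σ filters on d, owned by the left side.
E' = π[v,w,a]((σ[d<=8](R) ⋈[a=e] S))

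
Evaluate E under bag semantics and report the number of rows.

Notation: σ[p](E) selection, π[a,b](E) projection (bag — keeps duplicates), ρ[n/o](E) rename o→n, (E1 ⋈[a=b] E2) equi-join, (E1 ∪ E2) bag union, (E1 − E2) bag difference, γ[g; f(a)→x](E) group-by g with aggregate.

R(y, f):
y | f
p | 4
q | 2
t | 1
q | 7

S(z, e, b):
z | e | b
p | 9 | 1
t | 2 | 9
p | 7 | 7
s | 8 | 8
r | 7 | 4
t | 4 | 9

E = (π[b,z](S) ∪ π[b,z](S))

Subexpression sizes:
  S → 6
  π[b,z](S) → 6
  S → 6
  π[b,z](S) → 6
  (π[b,z](S) ∪ π[b,z](S)) → 12

|E| = 12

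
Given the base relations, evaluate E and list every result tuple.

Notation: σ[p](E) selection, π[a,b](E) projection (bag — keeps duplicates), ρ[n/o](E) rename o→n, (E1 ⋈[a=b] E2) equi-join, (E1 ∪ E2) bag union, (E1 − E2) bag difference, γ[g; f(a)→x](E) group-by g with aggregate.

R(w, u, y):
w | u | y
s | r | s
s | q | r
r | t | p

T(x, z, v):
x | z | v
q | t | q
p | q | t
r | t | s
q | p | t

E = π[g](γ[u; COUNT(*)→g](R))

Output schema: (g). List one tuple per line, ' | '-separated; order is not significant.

Row counts bottom-up:
  R → 3
  γ[u; COUNT(*)→g](R) → 3
  π[g](γ[u; COUNT(*)→g](R)) → 3

== RESULT ==
g
1
1
1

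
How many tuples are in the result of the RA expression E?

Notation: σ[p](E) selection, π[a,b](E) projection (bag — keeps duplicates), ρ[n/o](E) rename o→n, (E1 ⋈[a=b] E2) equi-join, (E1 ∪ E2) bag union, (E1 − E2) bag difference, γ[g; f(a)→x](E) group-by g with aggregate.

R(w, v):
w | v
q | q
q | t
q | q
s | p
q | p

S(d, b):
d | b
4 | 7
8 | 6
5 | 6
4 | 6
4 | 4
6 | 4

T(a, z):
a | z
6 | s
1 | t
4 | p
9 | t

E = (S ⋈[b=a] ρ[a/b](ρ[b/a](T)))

Row counts bottom-up:
  S → 6
  T → 4
  ρ[b/a](T) → 4
  ρ[a/b](ρ[b/a](T)) → 4
  (S ⋈[b=a] ρ[a/b](ρ[b/a](T))) → 5

|E| = 5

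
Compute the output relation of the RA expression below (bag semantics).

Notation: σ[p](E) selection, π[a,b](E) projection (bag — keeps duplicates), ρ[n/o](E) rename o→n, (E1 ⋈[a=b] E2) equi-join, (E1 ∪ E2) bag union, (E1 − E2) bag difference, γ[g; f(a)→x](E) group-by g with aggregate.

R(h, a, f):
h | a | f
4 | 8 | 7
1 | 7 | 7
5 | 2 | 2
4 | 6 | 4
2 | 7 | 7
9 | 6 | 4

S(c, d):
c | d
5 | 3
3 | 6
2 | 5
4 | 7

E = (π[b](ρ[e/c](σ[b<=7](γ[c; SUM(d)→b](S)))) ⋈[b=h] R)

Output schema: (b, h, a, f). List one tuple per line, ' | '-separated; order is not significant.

Per-node cardinality:
  S → 4
  γ[c; SUM(d)→b](S) → 4
  σ[b<=7](γ[c; SUM(d)→b](S)) → 4
  ρ[e/c](σ[b<=7](γ[c; SUM(d)→b](S))) → 4
  π[b](ρ[e/c](σ[b<=7](γ[c; SUM(d)→b](S)))) → 4
  R → 6
  (π[b](ρ[e/c](σ[b<=7](γ[c; SUM(d)→b](S)))) ⋈[b=h] R) → 1

== RESULT ==
b | h | a | f
5 | 5 | 2 | 2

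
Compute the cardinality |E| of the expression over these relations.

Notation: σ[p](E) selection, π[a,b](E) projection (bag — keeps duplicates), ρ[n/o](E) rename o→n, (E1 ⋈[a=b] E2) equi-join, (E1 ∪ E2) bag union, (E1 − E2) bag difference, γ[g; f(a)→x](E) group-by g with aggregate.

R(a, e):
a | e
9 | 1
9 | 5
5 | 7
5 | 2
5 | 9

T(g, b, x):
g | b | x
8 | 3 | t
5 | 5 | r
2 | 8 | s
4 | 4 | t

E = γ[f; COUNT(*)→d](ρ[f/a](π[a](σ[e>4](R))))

Per-node cardinality:
  R → 5
  σ[e>4](R) → 3
  π[a](σ[e>4](R)) → 3
  ρ[f/a](π[a](σ[e>4](R))) → 3
  γ[f; COUNT(*)→d](ρ[f/a](π[a](σ[e>4](R)))) → 2

|E| = 2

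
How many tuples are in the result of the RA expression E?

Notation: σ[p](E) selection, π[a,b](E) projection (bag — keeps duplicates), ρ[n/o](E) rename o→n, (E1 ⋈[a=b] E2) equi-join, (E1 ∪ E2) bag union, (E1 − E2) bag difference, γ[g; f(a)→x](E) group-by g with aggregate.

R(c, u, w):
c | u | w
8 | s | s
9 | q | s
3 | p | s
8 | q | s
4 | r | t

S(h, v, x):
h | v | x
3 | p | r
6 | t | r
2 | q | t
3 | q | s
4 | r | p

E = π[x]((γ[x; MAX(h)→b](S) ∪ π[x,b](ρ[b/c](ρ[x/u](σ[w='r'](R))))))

Row counts bottom-up:
  S → 5
  γ[x; MAX(h)→b](S) → 4
  R → 5
  σ[w='r'](R) → 0
  ρ[x/u](σ[w='r'](R)) → 0
  ρ[b/c](ρ[x/u](σ[w='r'](R))) → 0
  π[x,b](ρ[b/c](ρ[x/u](σ[w='r'](R)))) → 0
  (γ[x; MAX(h)→b](S) ∪ π[x,b](ρ[b/c](ρ[x/u](σ[w='r'](R))))) → 4
  π[x]((γ[x; MAX(h)→b](S) ∪ π[x,b](ρ[b/c](ρ[x/u](σ[w='r'](R)))))) → 4

|E| = 4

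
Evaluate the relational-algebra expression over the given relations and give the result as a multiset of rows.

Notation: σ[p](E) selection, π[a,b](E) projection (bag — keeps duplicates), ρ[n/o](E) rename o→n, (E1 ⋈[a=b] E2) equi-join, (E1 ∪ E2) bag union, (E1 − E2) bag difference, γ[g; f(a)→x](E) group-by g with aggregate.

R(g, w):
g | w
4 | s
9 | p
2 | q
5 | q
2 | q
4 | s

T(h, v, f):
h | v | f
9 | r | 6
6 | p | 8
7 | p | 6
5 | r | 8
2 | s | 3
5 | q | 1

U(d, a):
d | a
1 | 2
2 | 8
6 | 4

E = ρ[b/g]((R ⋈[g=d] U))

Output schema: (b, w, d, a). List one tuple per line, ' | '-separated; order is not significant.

Per-node cardinality:
  R → 6
  U → 3
  (R ⋈[g=d] U) → 2
  ρ[b/g]((R ⋈[g=d] U)) → 2

== RESULT ==
b | w | d | a
2 | q | 2 | 8
2 | q | 2 | 8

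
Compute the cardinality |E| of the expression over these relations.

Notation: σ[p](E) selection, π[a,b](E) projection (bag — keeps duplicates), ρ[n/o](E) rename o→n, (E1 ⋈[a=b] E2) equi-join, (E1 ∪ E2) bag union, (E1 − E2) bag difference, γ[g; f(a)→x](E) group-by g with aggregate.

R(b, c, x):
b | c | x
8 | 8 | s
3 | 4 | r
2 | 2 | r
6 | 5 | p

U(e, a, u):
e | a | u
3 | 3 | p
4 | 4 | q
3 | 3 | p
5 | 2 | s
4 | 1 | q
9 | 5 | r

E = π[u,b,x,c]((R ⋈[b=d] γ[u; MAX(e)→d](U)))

Row counts bottom-up:
  R → 4
  U → 6
  γ[u; MAX(e)→d](U) → 4
  (R ⋈[b=d] γ[u; MAX(e)→d](U)) → 1
  π[u,b,x,c]((R ⋈[b=d] γ[u; MAX(e)→d](U))) → 1

|E| = 1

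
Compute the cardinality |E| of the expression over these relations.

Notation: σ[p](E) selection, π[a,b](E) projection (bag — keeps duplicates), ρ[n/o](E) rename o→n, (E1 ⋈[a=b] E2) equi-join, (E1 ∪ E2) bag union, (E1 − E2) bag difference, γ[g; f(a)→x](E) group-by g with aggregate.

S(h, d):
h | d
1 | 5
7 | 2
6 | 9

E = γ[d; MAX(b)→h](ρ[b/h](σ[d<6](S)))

Per-node cardinality:
  S → 3
  σ[d<6](S) → 2
  ρ[b/h](σ[d<6](S)) → 2
  γ[d; MAX(b)→h](ρ[b/h](σ[d<6](S))) → 2

|E| = 2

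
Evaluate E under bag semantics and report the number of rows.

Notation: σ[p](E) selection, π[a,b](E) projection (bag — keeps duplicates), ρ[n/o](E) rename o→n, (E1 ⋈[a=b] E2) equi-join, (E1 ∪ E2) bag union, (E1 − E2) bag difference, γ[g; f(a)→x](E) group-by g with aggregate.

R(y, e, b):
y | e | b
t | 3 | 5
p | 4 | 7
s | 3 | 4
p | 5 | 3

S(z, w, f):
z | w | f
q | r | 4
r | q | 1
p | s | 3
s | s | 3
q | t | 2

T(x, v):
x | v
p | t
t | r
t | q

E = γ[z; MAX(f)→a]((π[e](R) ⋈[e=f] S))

Per-node cardinality:
  R → 4
  π[e](R) → 4
  S → 5
  (π[e](R) ⋈[e=f] S) → 5
  γ[z; MAX(f)→a]((π[e](R) ⋈[e=f] S)) → 3

|E| = 3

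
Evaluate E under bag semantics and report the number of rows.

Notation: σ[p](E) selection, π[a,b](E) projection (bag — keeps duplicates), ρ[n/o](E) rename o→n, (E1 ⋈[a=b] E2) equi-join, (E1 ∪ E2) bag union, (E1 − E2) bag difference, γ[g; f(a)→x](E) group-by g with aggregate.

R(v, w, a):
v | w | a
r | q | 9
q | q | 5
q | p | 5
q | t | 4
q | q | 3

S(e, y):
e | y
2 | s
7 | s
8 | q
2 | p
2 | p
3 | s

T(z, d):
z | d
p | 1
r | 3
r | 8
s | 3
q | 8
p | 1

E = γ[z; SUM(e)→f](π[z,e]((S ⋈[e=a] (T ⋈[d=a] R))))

Row counts bottom-up:
  S → 6
  T → 6
  R → 5
  (T ⋈[d=a] R) → 2
  (S ⋈[e=a] (T ⋈[d=a] R)) → 2
  π[z,e]((S ⋈[e=a] (T ⋈[d=a] R))) → 2
  γ[z; SUM(e)→f](π[z,e]((S ⋈[e=a] (T ⋈[d=a] R)))) → 2

|E| = 2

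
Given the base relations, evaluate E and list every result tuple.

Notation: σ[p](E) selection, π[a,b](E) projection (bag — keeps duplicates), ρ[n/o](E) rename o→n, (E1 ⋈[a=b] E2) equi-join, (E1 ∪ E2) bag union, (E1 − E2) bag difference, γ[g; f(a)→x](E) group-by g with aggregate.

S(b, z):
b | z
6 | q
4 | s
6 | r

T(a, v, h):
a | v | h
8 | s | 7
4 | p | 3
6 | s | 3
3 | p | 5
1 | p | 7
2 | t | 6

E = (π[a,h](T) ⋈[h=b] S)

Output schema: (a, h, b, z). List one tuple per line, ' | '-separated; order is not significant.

Per-node cardinality:
  T → 6
  π[a,h](T) → 6
  S → 3
  (π[a,h](T) ⋈[h=b] S) → 2

== RESULT ==
a | h | b | z
2 | 6 | 6 | q
2 | 6 | 6 | r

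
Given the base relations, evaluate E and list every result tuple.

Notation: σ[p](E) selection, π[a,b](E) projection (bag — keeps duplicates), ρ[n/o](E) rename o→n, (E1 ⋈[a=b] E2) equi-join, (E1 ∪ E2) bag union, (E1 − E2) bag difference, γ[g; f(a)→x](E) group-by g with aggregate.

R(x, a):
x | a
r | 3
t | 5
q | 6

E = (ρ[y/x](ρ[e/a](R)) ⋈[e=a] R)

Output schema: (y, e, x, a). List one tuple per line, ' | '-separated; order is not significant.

Row counts bottom-up:
  R → 3
  ρ[e/a](R) → 3
  ρ[y/x](ρ[e/a](R)) → 3
  R → 3
  (ρ[y/x](ρ[e/a](R)) ⋈[e=a] R) → 3

== RESULT ==
y | e | x | a
q | 6 | q | 6
r | 3 | r | 3
t | 5 | t | 5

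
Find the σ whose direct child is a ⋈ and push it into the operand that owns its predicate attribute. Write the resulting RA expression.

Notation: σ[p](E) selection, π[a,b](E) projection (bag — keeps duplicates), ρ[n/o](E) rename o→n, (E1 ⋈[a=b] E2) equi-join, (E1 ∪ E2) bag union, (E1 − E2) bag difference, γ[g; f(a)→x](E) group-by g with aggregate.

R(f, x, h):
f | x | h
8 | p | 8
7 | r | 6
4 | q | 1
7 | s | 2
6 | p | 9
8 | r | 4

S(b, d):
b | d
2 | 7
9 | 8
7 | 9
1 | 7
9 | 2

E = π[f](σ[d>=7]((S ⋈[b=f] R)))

σ filters on d, owned by the left side.
E' = π[f]((σ[d>=7](S) ⋈[b=f] R))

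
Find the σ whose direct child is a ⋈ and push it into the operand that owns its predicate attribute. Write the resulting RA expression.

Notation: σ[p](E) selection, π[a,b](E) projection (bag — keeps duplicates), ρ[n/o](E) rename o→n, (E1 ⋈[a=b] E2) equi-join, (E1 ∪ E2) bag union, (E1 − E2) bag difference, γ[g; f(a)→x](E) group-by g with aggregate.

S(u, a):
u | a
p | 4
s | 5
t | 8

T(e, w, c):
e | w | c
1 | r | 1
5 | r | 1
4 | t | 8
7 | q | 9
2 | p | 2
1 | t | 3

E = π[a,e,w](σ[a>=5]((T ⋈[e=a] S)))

σ filters on a, owned by the right side.
E' = π[a,e,w]((T ⋈[e=a] σ[a>=5](S)))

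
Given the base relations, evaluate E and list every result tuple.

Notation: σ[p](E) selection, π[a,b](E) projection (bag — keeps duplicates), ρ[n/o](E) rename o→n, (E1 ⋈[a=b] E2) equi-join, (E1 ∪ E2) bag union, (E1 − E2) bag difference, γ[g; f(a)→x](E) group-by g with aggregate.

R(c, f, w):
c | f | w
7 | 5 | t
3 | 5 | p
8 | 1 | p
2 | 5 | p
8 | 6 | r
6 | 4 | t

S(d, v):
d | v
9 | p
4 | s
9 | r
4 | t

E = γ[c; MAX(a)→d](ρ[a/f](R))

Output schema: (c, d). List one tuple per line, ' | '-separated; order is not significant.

Row counts bottom-up:
  R → 6
  ρ[a/f](R) → 6
  γ[c; MAX(a)→d](ρ[a/f](R)) → 5

== RESULT ==
c | d
2 | 5
3 | 5
6 | 4
7 | 5
8 | 6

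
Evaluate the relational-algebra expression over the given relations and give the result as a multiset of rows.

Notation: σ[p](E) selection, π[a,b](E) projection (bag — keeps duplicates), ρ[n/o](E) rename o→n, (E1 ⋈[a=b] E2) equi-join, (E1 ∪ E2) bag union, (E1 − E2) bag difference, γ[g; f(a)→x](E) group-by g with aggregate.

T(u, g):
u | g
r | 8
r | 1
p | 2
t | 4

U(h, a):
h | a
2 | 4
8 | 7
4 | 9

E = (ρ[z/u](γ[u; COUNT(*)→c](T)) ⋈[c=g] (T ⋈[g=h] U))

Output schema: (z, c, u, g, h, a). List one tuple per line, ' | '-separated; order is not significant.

Subexpression sizes:
  T → 4
  γ[u; COUNT(*)→c](T) → 3
  ρ[z/u](γ[u; COUNT(*)→c](T)) → 3
  T → 4
  U → 3
  (T ⋈[g=h] U) → 3
  (ρ[z/u](γ[u; COUNT(*)→c](T)) ⋈[c=g] (T ⋈[g=h] U)) → 1

== RESULT ==
z | c | u | g | h | a
r | 2 | p | 2 | 2 | 4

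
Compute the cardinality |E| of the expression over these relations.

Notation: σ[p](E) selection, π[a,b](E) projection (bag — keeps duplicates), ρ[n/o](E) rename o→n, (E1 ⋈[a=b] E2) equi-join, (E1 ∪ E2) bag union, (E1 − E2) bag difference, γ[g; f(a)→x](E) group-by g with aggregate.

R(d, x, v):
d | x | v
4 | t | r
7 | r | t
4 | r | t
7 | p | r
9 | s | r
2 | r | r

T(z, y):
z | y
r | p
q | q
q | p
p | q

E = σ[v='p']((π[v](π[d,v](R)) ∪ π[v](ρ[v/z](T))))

Stepwise |·|:
  R → 6
  π[d,v](R) → 6
  π[v](π[d,v](R)) → 6
  T → 4
  ρ[v/z](T) → 4
  π[v](ρ[v/z](T)) → 4
  (π[v](π[d,v](R)) ∪ π[v](ρ[v/z](T))) → 10
  σ[v='p']((π[v](π[d,v](R)) ∪ π[v](ρ[v/z](T)))) → 1

|E| = 1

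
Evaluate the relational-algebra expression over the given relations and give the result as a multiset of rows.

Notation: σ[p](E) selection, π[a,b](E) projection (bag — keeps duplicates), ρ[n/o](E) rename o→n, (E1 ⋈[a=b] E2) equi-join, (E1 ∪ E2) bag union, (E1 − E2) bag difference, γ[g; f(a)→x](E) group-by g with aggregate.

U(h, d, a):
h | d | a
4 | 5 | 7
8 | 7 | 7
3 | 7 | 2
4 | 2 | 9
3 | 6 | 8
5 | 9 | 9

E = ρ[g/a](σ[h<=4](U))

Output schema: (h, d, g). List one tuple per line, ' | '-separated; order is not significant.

Per-node cardinality:
  U → 6
  σ[h<=4](U) → 4
  ρ[g/a](σ[h<=4](U)) → 4

== RESULT ==
h | d | g
3 | 6 | 8
3 | 7 | 2
4 | 2 | 9
4 | 5 | 7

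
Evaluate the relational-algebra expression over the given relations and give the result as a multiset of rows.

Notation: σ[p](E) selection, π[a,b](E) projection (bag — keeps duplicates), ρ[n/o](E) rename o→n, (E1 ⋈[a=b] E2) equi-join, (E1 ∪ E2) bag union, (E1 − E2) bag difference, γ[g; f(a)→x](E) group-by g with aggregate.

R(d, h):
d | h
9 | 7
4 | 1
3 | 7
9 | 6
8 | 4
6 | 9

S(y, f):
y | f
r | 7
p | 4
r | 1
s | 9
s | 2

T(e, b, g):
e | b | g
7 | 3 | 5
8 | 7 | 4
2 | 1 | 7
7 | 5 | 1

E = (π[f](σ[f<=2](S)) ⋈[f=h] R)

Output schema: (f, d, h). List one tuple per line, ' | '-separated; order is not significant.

Subexpression sizes:
  S → 5
  σ[f<=2](S) → 2
  π[f](σ[f<=2](S)) → 2
  R → 6
  (π[f](σ[f<=2](S)) ⋈[f=h] R) → 1

== RESULT ==
f | d | h
1 | 4 | 1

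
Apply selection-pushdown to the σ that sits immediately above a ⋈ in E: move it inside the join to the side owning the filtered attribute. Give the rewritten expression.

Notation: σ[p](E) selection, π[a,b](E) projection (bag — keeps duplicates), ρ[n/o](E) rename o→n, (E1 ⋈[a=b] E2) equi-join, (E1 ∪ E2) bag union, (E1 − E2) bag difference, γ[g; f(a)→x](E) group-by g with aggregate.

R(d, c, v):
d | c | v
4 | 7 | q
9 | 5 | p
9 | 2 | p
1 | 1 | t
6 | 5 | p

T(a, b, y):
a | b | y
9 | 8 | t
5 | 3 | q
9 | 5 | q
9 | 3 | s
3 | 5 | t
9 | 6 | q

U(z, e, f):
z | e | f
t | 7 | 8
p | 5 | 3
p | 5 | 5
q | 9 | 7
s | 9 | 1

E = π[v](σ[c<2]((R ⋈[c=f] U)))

σ filters on c, owned by the left side.
E' = π[v]((σ[c<2](R) ⋈[c=f] U))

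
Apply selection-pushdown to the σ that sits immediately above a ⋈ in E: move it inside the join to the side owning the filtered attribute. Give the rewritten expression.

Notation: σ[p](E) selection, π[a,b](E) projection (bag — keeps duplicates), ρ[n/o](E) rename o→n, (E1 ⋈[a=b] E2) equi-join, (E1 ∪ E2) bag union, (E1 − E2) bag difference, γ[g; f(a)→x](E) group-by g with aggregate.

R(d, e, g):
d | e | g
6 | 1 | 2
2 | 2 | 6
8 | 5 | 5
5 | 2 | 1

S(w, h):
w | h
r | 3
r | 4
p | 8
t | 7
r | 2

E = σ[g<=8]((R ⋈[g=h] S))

σ filters on g, owned by the left side.
E' = (σ[g<=8](R) ⋈[g=h] S)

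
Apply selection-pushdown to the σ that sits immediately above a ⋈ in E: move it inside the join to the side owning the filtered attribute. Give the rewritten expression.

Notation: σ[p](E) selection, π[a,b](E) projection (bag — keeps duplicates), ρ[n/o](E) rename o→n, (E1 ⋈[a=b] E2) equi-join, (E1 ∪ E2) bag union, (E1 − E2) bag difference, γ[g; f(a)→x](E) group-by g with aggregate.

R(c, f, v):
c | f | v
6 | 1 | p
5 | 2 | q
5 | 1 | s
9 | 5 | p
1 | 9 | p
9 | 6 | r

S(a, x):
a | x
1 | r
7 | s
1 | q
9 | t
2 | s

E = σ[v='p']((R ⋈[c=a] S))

σ filters on v, owned by the left side.
E' = (σ[v='p'](R) ⋈[c=a] S)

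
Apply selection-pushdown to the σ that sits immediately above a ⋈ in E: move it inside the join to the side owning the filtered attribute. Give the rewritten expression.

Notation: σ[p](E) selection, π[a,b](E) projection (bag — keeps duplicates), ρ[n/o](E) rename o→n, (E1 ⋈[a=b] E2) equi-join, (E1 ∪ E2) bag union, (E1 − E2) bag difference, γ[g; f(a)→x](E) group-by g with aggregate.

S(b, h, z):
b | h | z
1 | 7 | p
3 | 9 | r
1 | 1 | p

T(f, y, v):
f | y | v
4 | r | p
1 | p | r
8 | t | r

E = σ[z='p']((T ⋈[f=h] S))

σ filters on z, owned by the right side.
E' = (T ⋈[f=h] σ[z='p'](S))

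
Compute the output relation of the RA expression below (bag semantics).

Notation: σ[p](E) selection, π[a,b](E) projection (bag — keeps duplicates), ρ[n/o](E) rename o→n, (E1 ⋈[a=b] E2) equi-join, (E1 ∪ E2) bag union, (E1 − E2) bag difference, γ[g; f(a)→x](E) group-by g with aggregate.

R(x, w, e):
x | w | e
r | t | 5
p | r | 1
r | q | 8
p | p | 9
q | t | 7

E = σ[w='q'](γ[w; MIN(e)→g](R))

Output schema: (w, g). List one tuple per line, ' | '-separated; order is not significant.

Subexpression sizes:
  R → 5
  γ[w; MIN(e)→g](R) → 4
  σ[w='q'](γ[w; MIN(e)→g](R)) → 1

== RESULT ==
w | g
q | 8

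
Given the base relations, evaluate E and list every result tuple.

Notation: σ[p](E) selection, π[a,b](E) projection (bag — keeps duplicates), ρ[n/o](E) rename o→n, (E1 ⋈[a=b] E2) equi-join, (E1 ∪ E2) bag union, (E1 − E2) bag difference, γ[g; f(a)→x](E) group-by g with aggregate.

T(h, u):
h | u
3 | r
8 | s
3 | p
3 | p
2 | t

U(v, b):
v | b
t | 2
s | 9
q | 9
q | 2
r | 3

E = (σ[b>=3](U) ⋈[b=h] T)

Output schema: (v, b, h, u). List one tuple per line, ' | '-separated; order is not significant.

Per-node cardinality:
  U → 5
  σ[b>=3](U) → 3
  T → 5
  (σ[b>=3](U) ⋈[b=h] T) → 3

== RESULT ==
v | b | h | u
r | 3 | 3 | p
r | 3 | 3 | p
r | 3 | 3 | r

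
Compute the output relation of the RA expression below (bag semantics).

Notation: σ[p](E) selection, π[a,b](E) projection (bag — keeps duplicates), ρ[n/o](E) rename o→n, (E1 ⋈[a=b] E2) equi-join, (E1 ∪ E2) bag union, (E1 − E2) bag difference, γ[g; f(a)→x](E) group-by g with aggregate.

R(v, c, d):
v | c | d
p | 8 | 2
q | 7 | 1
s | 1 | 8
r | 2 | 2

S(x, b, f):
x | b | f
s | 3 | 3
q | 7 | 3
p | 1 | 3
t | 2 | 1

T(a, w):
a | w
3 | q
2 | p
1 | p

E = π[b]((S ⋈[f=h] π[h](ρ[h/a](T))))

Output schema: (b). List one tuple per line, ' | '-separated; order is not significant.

Per-node cardinality:
  S → 4
  T → 3
  ρ[h/a](T) → 3
  π[h](ρ[h/a](T)) → 3
  (S ⋈[f=h] π[h](ρ[h/a](T))) → 4
  π[b]((S ⋈[f=h] π[h](ρ[h/a](T)))) → 4

== RESULT ==
b
1
2
3
7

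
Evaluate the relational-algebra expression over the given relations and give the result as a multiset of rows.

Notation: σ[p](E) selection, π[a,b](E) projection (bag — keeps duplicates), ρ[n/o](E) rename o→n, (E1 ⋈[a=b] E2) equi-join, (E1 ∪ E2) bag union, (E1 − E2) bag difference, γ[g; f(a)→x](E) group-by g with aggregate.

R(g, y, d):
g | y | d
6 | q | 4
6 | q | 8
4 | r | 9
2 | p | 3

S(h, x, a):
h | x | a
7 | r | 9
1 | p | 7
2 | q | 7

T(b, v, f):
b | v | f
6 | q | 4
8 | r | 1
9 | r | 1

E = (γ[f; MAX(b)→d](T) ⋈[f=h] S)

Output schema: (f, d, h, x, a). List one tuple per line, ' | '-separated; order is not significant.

Row counts bottom-up:
  T → 3
  γ[f; MAX(b)→d](T) → 2
  S → 3
  (γ[f; MAX(b)→d](T) ⋈[f=h] S) → 1

== RESULT ==
f | d | h | x | a
1 | 9 | 1 | p | 7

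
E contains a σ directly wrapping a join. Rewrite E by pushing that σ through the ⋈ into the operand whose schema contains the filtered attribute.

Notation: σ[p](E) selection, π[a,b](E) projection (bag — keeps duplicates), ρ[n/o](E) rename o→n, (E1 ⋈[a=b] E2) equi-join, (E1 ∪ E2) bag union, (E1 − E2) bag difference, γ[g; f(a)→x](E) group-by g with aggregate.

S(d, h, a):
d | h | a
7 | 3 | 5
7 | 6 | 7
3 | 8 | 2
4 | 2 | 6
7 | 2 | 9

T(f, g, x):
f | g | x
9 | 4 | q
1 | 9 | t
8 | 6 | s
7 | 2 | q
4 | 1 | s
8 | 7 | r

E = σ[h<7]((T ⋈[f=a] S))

σ filters on h, owned by the right side.
E' = (T ⋈[f=a] σ[h<7](S))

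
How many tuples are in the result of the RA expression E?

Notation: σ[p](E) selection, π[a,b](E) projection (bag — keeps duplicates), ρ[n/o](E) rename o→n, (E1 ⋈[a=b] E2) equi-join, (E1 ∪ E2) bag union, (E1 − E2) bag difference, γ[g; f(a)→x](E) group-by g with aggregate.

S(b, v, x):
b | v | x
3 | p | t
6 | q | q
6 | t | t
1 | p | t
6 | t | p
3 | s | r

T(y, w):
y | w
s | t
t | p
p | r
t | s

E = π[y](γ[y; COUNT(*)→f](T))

Stepwise |·|:
  T → 4
  γ[y; COUNT(*)→f](T) → 3
  π[y](γ[y; COUNT(*)→f](T)) → 3

|E| = 3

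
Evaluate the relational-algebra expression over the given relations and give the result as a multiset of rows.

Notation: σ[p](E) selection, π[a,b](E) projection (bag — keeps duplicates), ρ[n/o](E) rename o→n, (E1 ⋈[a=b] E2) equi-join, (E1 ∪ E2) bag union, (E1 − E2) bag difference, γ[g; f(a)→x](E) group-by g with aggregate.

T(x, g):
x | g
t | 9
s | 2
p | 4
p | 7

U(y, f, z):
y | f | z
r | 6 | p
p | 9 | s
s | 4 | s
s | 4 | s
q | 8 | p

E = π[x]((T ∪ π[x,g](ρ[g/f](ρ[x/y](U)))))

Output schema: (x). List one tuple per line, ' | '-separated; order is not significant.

Stepwise |·|:
  T → 4
  U → 5
  ρ[x/y](U) → 5
  ρ[g/f](ρ[x/y](U)) → 5
  π[x,g](ρ[g/f](ρ[x/y](U))) → 5
  (T ∪ π[x,g](ρ[g/f](ρ[x/y](U)))) → 9
  π[x]((T ∪ π[x,g](ρ[g/f](ρ[x/y](U))))) → 9

== RESULT ==
x
p
p
p
q
r
s
s
s
t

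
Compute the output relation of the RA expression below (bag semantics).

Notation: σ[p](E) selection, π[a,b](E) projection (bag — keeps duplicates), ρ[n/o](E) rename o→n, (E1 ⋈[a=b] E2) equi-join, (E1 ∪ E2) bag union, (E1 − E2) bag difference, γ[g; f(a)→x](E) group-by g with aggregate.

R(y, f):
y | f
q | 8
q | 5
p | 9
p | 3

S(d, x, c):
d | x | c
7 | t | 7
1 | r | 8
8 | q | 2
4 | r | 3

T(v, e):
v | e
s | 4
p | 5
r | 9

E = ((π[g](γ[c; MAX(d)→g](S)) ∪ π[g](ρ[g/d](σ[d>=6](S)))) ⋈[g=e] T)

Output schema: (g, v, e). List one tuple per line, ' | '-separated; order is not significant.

Stepwise |·|:
  S → 4
  γ[c; MAX(d)→g](S) → 4
  π[g](γ[c; MAX(d)→g](S)) → 4
  S → 4
  σ[d>=6](S) → 2
  ρ[g/d](σ[d>=6](S)) → 2
  π[g](ρ[g/d](σ[d>=6](S))) → 2
  (π[g](γ[c; MAX(d)→g](S)) ∪ π[g](ρ[g/d](σ[d>=6](S)))) → 6
  T → 3
  ((π[g](γ[c; MAX(d)→g](S)) ∪ π[g](ρ[g/d](σ[d>=6](S)))) ⋈[g=e] T) → 1

== RESULT ==
g | v | e
4 | s | 4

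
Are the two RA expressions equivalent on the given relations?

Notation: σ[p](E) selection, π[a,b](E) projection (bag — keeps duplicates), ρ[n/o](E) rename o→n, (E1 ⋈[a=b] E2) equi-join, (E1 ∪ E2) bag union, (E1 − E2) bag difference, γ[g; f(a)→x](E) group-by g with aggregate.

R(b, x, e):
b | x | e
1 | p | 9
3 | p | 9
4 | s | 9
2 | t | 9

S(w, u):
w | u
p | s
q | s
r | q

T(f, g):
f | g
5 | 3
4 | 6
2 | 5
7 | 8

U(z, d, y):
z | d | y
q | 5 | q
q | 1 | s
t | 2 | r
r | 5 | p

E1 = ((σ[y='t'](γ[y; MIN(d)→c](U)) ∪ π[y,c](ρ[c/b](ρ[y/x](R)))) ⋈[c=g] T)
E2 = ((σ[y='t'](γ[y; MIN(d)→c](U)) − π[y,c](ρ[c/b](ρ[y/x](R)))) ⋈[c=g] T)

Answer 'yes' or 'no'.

E1 subexpression sizes:
  U → 4
  γ[y; MIN(d)→c](U) → 4
  σ[y='t'](γ[y; MIN(d)→c](U)) → 0
  R → 4
  ρ[y/x](R) → 4
  ρ[c/b](ρ[y/x](R)) → 4
  π[y,c](ρ[c/b](ρ[y/x](R))) → 4
  (σ[y='t'](γ[y; MIN(d)→c](U)) ∪ π[y,c](ρ[c/b](ρ[y/x](R)))) → 4
  T → 4
  ((σ[y='t'](γ[y; MIN(d)→c](U)) ∪ π[y,c](ρ[c/b](ρ[y/x](R)))) ⋈[c=g] T) → 1
E2 subexpression sizes:
  U → 4
  γ[y; MIN(d)→c](U) → 4
  σ[y='t'](γ[y; MIN(d)→c](U)) → 0
  R → 4
  ρ[y/x](R) → 4
  ρ[c/b](ρ[y/x](R)) → 4
  π[y,c](ρ[c/b](ρ[y/x](R))) → 4
  (σ[y='t'](γ[y; MIN(d)→c](U)) − π[y,c](ρ[c/b](ρ[y/x](R)))) → 0
  T → 4
  ((σ[y='t'](γ[y; MIN(d)→c](U)) − π[y,c](ρ[c/b](ρ[y/x](R)))) ⋈[c=g] T) → 0

E1 result:
y | c | f | g
p | 3 | 5 | 3
E2 result:
y | c | f | g
(0 rows)
Witness: ('p', 3, 5, 3) appears 1× in E1 but 0× in E2.

no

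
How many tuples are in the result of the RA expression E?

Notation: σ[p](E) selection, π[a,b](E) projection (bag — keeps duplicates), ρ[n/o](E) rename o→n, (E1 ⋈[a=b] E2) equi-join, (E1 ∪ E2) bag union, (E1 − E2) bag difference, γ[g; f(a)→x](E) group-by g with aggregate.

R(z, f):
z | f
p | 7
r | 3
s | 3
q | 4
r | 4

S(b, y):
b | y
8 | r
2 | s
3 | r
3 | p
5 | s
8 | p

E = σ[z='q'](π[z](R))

Stepwise |·|:
  R → 5
  π[z](R) → 5
  σ[z='q'](π[z](R)) → 1

|E| = 1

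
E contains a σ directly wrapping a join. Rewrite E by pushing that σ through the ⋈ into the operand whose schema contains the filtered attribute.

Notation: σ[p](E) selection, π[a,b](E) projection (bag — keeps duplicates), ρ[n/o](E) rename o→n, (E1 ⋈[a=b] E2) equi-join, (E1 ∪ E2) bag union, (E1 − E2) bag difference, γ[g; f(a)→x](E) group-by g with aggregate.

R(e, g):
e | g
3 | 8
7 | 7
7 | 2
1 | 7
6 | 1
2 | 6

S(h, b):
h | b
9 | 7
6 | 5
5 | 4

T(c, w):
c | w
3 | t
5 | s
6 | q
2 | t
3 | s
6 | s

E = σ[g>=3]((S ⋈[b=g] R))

σ filters on g, owned by the right side.
E' = (S ⋈[b=g] σ[g>=3](R))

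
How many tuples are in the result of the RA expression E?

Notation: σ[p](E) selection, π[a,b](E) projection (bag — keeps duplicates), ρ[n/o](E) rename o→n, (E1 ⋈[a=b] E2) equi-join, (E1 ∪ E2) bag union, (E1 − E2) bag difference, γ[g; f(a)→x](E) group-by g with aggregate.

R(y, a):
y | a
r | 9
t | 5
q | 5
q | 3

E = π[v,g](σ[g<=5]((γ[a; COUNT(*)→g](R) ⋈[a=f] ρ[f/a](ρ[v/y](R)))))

Stepwise |·|:
  R → 4
  γ[a; COUNT(*)→g](R) → 3
  R → 4
  ρ[v/y](R) → 4
  ρ[f/a](ρ[v/y](R)) → 4
  (γ[a; COUNT(*)→g](R) ⋈[a=f] ρ[f/a](ρ[v/y](R))) → 4
  σ[g<=5]((γ[a; COUNT(*)→g](R) ⋈[a=f] ρ[f/a](ρ[v/y](R)))) → 4
  π[v,g](σ[g<=5]((γ[a; COUNT(*)→g](R) ⋈[a=f] ρ[f/a](ρ[v/y](R))))) → 4

|E| = 4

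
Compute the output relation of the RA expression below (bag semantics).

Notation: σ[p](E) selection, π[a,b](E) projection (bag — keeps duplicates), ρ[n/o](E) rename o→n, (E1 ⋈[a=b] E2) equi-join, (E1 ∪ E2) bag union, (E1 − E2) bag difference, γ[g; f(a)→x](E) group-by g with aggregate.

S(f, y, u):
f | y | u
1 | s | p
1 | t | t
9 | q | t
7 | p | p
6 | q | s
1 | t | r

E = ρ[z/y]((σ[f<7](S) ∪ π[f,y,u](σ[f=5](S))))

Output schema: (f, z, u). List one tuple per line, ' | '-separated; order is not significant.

Stepwise |·|:
  S → 6
  σ[f<7](S) → 4
  S → 6
  σ[f=5](S) → 0
  π[f,y,u](σ[f=5](S)) → 0
  (σ[f<7](S) ∪ π[f,y,u](σ[f=5](S))) → 4
  ρ[z/y]((σ[f<7](S) ∪ π[f,y,u](σ[f=5](S)))) → 4

== RESULT ==
f | z | u
1 | s | p
1 | t | r
1 | t | t
6 | q | s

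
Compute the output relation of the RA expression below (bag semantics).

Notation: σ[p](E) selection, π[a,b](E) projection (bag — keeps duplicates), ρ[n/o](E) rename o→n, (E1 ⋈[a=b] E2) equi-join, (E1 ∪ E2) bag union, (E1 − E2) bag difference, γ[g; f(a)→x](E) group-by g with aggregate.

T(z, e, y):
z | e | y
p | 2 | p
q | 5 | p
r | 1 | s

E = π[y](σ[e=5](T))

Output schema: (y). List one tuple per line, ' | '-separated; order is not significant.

Row counts bottom-up:
  T → 3
  σ[e=5](T) → 1
  π[y](σ[e=5](T)) → 1

== RESULT ==
y
p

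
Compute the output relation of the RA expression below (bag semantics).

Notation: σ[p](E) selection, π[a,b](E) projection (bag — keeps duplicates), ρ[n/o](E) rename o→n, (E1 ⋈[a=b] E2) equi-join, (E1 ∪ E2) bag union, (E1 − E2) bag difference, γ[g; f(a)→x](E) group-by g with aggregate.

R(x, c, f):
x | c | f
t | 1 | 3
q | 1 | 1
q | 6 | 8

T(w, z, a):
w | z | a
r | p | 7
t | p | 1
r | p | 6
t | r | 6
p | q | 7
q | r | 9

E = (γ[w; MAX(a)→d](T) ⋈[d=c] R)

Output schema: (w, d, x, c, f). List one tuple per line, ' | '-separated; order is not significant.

Subexpression sizes:
  T → 6
  γ[w; MAX(a)→d](T) → 4
  R → 3
  (γ[w; MAX(a)→d](T) ⋈[d=c] R) → 1

== RESULT ==
w | d | x | c | f
t | 6 | q | 6 | 8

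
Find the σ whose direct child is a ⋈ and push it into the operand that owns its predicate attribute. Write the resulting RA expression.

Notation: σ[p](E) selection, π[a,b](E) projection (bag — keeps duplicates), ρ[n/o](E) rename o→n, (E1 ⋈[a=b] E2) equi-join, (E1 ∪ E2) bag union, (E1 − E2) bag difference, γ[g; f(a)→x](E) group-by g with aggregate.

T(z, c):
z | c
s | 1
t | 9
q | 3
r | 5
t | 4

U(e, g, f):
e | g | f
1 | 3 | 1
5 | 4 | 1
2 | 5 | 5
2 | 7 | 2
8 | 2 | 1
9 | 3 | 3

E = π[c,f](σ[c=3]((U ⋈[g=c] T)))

σ filters on c, owned by the right side.
E' = π[c,f]((U ⋈[g=c] σ[c=3](T)))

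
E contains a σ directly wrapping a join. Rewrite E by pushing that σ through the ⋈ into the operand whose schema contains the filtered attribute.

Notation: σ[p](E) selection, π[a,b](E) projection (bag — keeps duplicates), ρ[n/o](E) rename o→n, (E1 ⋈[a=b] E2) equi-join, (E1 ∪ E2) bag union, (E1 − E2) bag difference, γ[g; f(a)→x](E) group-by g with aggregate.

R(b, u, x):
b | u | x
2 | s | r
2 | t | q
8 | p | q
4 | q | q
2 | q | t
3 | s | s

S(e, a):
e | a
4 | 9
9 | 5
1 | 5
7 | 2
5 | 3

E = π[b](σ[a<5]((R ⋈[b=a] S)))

σ filters on a, owned by the right side.
E' = π[b]((R ⋈[b=a] σ[a<5](S)))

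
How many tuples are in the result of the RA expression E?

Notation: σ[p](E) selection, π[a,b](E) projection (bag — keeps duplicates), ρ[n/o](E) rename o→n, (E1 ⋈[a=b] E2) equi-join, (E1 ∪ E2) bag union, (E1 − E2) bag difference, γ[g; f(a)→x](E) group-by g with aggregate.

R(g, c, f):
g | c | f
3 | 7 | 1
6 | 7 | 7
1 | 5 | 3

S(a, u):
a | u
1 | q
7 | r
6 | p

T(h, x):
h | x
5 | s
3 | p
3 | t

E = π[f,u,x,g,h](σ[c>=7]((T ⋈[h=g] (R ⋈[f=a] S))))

Stepwise |·|:
  T → 3
  R → 3
  S → 3
  (R ⋈[f=a] S) → 2
  (T ⋈[h=g] (R ⋈[f=a] S)) → 2
  σ[c>=7]((T ⋈[h=g] (R ⋈[f=a] S))) → 2
  π[f,u,x,g,h](σ[c>=7]((T ⋈[h=g] (R ⋈[f=a] S)))) → 2

|E| = 2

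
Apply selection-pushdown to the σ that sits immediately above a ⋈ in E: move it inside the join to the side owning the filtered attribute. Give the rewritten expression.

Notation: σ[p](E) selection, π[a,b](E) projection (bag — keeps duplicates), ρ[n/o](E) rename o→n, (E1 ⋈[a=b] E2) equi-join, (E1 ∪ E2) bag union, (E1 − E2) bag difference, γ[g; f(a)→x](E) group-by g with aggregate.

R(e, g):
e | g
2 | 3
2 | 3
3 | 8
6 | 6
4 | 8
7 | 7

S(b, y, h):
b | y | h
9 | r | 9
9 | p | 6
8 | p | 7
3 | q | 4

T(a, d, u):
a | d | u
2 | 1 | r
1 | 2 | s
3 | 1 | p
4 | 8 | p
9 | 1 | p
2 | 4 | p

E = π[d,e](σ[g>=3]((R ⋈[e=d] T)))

σ filters on g, owned by the left side.
E' = π[d,e]((σ[g>=3](R) ⋈[e=d] T))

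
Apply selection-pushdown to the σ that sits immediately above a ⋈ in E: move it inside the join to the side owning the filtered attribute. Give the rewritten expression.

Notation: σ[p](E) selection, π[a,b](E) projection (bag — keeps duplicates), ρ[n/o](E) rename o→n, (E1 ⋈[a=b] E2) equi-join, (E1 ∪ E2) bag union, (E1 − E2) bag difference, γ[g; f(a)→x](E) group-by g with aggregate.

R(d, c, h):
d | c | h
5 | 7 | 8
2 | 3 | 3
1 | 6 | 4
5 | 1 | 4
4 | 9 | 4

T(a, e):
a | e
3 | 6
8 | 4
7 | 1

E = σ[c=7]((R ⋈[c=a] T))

σ filters on c, owned by the left side.
E' = (σ[c=7](R) ⋈[c=a] T)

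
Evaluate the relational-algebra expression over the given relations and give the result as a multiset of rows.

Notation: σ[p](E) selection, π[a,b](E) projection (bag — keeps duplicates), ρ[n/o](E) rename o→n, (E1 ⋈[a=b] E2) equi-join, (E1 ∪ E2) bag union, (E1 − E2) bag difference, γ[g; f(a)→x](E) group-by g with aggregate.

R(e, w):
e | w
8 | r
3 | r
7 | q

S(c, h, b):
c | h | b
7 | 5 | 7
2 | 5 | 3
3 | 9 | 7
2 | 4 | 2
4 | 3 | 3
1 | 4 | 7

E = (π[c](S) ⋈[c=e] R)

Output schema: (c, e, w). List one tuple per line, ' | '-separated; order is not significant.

Row counts bottom-up:
  S → 6
  π[c](S) → 6
  R → 3
  (π[c](S) ⋈[c=e] R) → 2

== RESULT ==
c | e | w
3 | 3 | r
7 | 7 | q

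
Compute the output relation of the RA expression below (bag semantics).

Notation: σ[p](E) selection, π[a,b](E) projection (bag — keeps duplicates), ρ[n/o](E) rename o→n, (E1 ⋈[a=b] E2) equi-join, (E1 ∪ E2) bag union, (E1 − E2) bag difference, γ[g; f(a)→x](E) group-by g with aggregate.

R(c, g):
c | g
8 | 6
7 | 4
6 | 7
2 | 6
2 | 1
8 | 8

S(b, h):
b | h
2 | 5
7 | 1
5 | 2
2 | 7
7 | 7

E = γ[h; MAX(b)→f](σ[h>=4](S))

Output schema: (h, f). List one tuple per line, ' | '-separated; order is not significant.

Subexpression sizes:
  S → 5
  σ[h>=4](S) → 3
  γ[h; MAX(b)→f](σ[h>=4](S)) → 2

== RESULT ==
h | f
5 | 2
7 | 7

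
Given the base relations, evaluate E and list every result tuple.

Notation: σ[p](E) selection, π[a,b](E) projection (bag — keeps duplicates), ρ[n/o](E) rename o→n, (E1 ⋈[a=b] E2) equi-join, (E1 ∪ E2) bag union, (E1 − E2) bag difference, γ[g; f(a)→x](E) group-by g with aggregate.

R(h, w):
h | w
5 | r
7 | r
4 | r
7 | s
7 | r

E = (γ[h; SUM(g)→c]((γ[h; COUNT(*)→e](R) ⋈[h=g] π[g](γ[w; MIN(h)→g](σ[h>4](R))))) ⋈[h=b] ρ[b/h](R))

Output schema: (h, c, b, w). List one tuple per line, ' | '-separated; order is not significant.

Per-node cardinality:
  R → 5
  γ[h; COUNT(*)→e](R) → 3
  R → 5
  σ[h>4](R) → 4
  γ[w; MIN(h)→g](σ[h>4](R)) → 2
  π[g](γ[w; MIN(h)→g](σ[h>4](R))) → 2
  (γ[h; COUNT(*)→e](R) ⋈[h=g] π[g](γ[w; MIN(h)→g](σ[h>4](R)))) → 2
  γ[h; SUM(g)→c]((γ[h; COUNT(*)→e](R) ⋈[h=g] π[g](γ[w; MIN(h)→g](σ[h>4](R))))) → 2
  R → 5
  ρ[b/h](R) → 5
  (γ[h; SUM(g)→c]((γ[h; COUNT(*)→e](R) ⋈[h=g] π[g](γ[w; MIN(h)→g](σ[h>4](R))))) ⋈[h=b] ρ[b/h](R)) → 4

== RESULT ==
h | c | b | w
5 | 5 | 5 | r
7 | 7 | 7 | r
7 | 7 | 7 | r
7 | 7 | 7 | s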